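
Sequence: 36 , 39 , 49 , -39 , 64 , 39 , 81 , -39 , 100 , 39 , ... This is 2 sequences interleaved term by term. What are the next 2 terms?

121, -39

The terms cycle through 2 interleaved subsequences.
Subsequence A: 36, 49, 64, 81, 100 (the squares 6², 7², 8², …).
Subsequence B: 39, -39, 39, -39, 39 (alternating ±39).
Position 11 falls in subsequence A as its term 6, giving 121.
Term 12 comes from subsequence B (its 6th entry): -39.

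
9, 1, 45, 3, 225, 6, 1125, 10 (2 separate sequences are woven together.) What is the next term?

5625

Split by position mod 2 into 2 tracks.
Subsequence A: 9, 45, 225, 1125 (geometric, ×5 each step).
Subsequence B: 1, 3, 6, 10 (triangular numbers n(n+1)/2 for n = 1, 2, …).
Position 9 → subsequence A, term 5 = 5625.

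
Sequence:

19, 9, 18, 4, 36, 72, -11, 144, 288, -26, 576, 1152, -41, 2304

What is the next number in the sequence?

4608

Reading positions in blocks of 3 reveals the pattern ABB — 2 tracks woven together.
Track A is 19, 4, -11, -26, -41, which is linear: a_n = 34 − 15·n.
Track B is 9, 18, 36, 72, 144, 288, 576, 1152, 2304, which is geometric, ×2 each step.
The 15th slot belongs to track B; its 10th term is 4608.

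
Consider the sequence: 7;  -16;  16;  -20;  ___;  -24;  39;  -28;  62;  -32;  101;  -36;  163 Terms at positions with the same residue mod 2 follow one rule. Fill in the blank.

23

Taking every 2nd term gives 2 separate tracks.
Track A: 7, 16, ?, 39, 62, 101, 163 — Fibonacci-style (each term is the sum of the two before it).
Track B: -16, -20, -24, -28, -32, -36 — arithmetic with common difference −4.
Filling track A at index 3 by its rule yields 23.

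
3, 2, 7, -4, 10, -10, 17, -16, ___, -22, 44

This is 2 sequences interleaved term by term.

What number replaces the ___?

27

The terms cycle through 2 interleaved subsequences.
Track A: 3, 7, 10, 17, ?, 44 (Fibonacci-style (each term is the sum of the two before it)).
Track B: 2, -4, -10, -16, -22 (linear: a_n = 8 − 6·n).
The gap is track A's term 5; the rule gives 27.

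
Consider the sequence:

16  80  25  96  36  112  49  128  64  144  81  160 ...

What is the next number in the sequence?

Split by position mod 2 into 2 tracks.
Track A: 16, 25, 36, 49, 64, 81 — consecutive squares n² from n = 4.
Track B: 80, 96, 112, 128, 144, 160 — arithmetic with common difference +16.
Position 13 → track A, term 7 = 100.

100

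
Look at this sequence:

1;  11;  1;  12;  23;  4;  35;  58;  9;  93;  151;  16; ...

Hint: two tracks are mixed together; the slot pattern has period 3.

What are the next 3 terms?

244, 395, 25

Positions follow the repeating pattern AAB; grouping by letter gives 2 tracks.
Track A: 1, 11, 12, 23, 35, 58, 93, 151 (Fibonacci-style (each term is the sum of the two before it)).
Track B: 1, 4, 9, 16 (consecutive squares n² from n = 1).
Position 13 falls in track A as its term 9, giving 244.
Position 14 falls in track A as its term 10, giving 395.
The 15th slot belongs to track B; its 5th term is 25.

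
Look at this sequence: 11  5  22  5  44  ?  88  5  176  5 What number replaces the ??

5

Taking every 2nd term gives 2 separate tracks.
Stream A: 11, 22, 44, 88, 176 — geometric with ratio 2.
Stream B: 5, 5, ?, 5, 5 — the constant sequence 5.
Filling stream B at index 3 by its rule yields 5.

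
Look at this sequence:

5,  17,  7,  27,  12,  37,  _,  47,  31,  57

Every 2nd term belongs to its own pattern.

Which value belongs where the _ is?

19

The terms cycle through 2 interleaved subsequences.
Subsequence A is 5, 7, 12, ?, 31, which is each term equals the sum of the previous two.
Subsequence B is 17, 27, 37, 47, 57, which is arithmetic with common difference +10.
Subsequence A's pattern makes the blank 19.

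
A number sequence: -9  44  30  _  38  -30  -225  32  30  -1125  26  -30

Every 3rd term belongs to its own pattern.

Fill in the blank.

-45

Split by position mod 3: positions 1, 4, 7, … form one track, and each other residue class forms its own.
Track A is -9, ?, -225, -1125, which is geometric with ratio 5.
Track B is 44, 38, 32, 26, which is arithmetic with common difference −6.
Track C is 30, -30, 30, -30, which is alternating ±30.
Filling track A at index 2 by its rule yields -45.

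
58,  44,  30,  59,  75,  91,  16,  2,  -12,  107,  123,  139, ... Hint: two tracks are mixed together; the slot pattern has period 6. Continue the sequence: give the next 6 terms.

Positions follow the repeating pattern AAABBB; grouping by letter gives 2 tracks.
Subsequence A = 58, 44, 30, 16, 2, -12: subtracting 14 each time.
Subsequence B = 59, 75, 91, 107, 123, 139: arithmetic, step +16.
The 13th slot belongs to subsequence A; its 7th term is -26.
The 14th slot belongs to subsequence A; its 8th term is -40.
Position 15 → subsequence A, term 9 = -54.
Position 16 falls in subsequence B as its term 7, giving 155.
Position 17 → subsequence B, term 8 = 171.
Position 18 → subsequence B, term 9 = 187.

-26, -40, -54, 155, 171, 187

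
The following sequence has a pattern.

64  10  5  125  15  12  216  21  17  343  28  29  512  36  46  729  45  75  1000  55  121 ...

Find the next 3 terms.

The terms cycle through 3 interleaved subsequences.
Track A: 64, 125, 216, 343, 512, 729, 1000 (consecutive cubes n³ from n = 4).
Track B: 10, 15, 21, 28, 36, 45, 55 (triangular numbers starting at T_4).
Track C: 5, 12, 17, 29, 46, 75, 121 (each term equals the sum of the previous two).
Term 22 comes from track A (its 8th entry): 1331.
Position 23 falls in track B as its term 8, giving 66.
Position 24 falls in track C as its term 8, giving 196.

1331, 66, 196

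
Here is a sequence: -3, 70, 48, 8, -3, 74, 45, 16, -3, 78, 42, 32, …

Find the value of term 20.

128

Split by position mod 4: positions 1, 5, 9, … form one track, and each other residue class forms its own.
Track A = -3, -3, -3: the constant sequence -3.
Track B = 70, 74, 78: linear: a_n = 66 + 4·n.
Track C = 48, 45, 42: arithmetic, step −3.
Track D = 8, 16, 32: powers of 2.
The 20th slot belongs to track D; its 5th term is 128.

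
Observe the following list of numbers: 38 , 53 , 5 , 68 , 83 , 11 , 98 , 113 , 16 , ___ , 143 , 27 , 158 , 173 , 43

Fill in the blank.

The slot pattern repeats as AAB (period 3), so there are 2 interleaved tracks.
Track A: 38, 53, 68, 83, 98, 113, ?, 143, 158, 173 — arithmetic with common difference +15.
Track B: 5, 11, 16, 27, 43 — each term equals the sum of the previous two.
Filling track A at index 7 by its rule yields 128.

128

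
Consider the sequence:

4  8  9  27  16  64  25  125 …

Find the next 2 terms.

Odd-indexed and even-indexed terms follow separate rules.
Subsequence A: 4, 9, 16, 25 — the squares 2², 3², 4², ….
Subsequence B: 8, 27, 64, 125 — the cubes 2³, 3³, 4³, ….
The 9th slot belongs to subsequence A; its 5th term is 36.
Position 10 → subsequence B, term 5 = 216.

36, 216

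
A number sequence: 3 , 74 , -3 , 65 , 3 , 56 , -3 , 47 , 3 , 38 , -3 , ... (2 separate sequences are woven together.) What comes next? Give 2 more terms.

29, 3

Split by position mod 2 into 2 tracks.
Subsequence A: 3, -3, 3, -3, 3, -3. Alternating ±3.
Subsequence B: 74, 65, 56, 47, 38. Subtracting 9 each time.
Position 12 falls in subsequence B as its term 6, giving 29.
Position 13 falls in subsequence A as its term 7, giving 3.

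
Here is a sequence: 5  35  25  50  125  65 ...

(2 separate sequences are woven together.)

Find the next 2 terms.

Positions 1, 3, 5, … form one subsequence and positions 2, 4, 6, … form another.
Track A is 5, 25, 125, which is powers 5^1, 5^2, 5^3, ….
Track B is 35, 50, 65, which is arithmetic, step +15.
Position 7 → track A, term 4 = 625.
Position 8 → track B, term 4 = 80.

625, 80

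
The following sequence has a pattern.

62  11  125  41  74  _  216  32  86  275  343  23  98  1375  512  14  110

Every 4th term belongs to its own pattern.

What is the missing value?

55

Read the sequence 4 terms at a time; column i is its own pattern.
Track A: 62, 74, 86, 98, 110 (adding 12 each time).
Track B: 11, ?, 275, 1375 (multiplying by 5 each time).
Track C: 125, 216, 343, 512 (consecutive cubes n³ from n = 5).
Track D: 41, 32, 23, 14 (subtracting 9 each time).
So the missing entry in track B is 55.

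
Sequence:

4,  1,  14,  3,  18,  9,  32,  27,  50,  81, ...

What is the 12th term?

243

The terms cycle through 2 interleaved subsequences.
Track A = 4, 14, 18, 32, 50: Fibonacci-style (each term is the sum of the two before it).
Track B = 1, 3, 9, 27, 81: a geometric progression (common ratio 3).
The 12th slot belongs to track B; its 6th term is 243.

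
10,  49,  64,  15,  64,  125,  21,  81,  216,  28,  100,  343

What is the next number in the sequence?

The terms cycle through 3 interleaved subsequences.
Stream A is 10, 15, 21, 28, which is triangular numbers n(n+1)/2 for n = 4, 5, ….
Stream B is 49, 64, 81, 100, which is consecutive squares n² from n = 7.
Stream C is 64, 125, 216, 343, which is perfect cubes starting at 4³.
The 13th slot belongs to stream A; its 5th term is 36.

36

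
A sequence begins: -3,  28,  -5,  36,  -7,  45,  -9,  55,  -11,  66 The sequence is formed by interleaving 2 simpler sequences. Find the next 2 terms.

Odd-indexed and even-indexed terms follow separate rules.
Track A: -3, -5, -7, -9, -11 (subtracting 2 each time).
Track B: 28, 36, 45, 55, 66 (triangular numbers n(n+1)/2 for n = 7, 8, …).
Position 11 falls in track A as its term 6, giving -13.
Position 12 → track B, term 6 = 78.

-13, 78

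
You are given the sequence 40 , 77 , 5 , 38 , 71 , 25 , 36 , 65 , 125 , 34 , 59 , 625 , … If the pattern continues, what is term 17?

47

The terms cycle through 3 interleaved subsequences.
Track A: 40, 38, 36, 34 (arithmetic, step −2).
Track B: 77, 71, 65, 59 (subtracting 6 each time).
Track C: 5, 25, 125, 625 (powers of 5).
Term 17 comes from track B (its 6th entry): 47.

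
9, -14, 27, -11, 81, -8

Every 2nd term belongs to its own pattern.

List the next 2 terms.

243, -5

The terms cycle through 2 interleaved subsequences.
Stream A = 9, 27, 81: powers of 3.
Stream B = -14, -11, -8: linear: a_n = -17 + 3·n.
The 7th slot belongs to stream A; its 4th term is 243.
The 8th slot belongs to stream B; its 4th term is -5.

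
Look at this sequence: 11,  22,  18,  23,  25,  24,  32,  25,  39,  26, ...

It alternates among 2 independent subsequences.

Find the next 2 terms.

46, 27

Split by position mod 2 into 2 tracks.
Subsequence A: 11, 18, 25, 32, 39 — linear: a_n = 4 + 7·n.
Subsequence B: 22, 23, 24, 25, 26 — arithmetic, step +1.
Position 11 falls in subsequence A as its term 6, giving 46.
Position 12 → subsequence B, term 6 = 27.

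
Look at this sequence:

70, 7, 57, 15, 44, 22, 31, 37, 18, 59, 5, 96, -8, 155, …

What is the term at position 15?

The terms cycle through 2 interleaved subsequences.
Subsequence A = 70, 57, 44, 31, 18, 5, -8: arithmetic, step −13.
Subsequence B = 7, 15, 22, 37, 59, 96, 155: a Fibonacci-like recurrence a_n = a_{n-1} + a_{n-2}.
Position 15 falls in subsequence A as its term 8, giving -21.

-21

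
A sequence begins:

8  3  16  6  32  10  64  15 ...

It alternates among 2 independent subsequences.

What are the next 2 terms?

Odd-indexed and even-indexed terms follow separate rules.
Track A: 8, 16, 32, 64 (successive powers of 2).
Track B: 3, 6, 10, 15 (triangular numbers starting at T_2).
Term 9 comes from track A (its 5th entry): 128.
Position 10 → track B, term 5 = 21.

128, 21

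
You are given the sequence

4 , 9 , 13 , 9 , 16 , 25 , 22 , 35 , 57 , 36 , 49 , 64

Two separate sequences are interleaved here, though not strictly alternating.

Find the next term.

Positions follow the repeating pattern AAABBB; grouping by letter gives 2 tracks.
Track A = 4, 9, 13, 22, 35, 57: each term equals the sum of the previous two.
Track B = 9, 16, 25, 36, 49, 64: consecutive squares n² from n = 3.
Position 13 falls in track A as its term 7, giving 92.

92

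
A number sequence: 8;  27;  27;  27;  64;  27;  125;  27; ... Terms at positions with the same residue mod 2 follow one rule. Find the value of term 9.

Positions 1, 3, 5, … form one subsequence and positions 2, 4, 6, … form another.
Track A is 8, 27, 64, 125, which is perfect cubes starting at 2³.
Track B is 27, 27, 27, 27, which is always 27.
Term 9 comes from track A (its 5th entry): 216.

216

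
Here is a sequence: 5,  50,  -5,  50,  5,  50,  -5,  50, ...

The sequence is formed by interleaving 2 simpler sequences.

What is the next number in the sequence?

Split by position mod 2 into 2 tracks.
Track A = 5, -5, 5, -5: oscillating between 5 and -5.
Track B = 50, 50, 50, 50: constant 50.
Position 9 → track A, term 5 = 5.

5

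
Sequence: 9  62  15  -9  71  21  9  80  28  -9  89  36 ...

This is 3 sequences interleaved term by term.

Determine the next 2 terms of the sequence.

Taking every 3rd term gives 3 separate tracks.
Stream A: 9, -9, 9, -9 (oscillating between 9 and -9).
Stream B: 62, 71, 80, 89 (adding 9 each time).
Stream C: 15, 21, 28, 36 (the triangular numbers T_5, T_6, …).
Term 13 comes from stream A (its 5th entry): 9.
Term 14 comes from stream B (its 5th entry): 98.

9, 98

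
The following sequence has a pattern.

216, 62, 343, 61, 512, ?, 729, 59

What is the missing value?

60

Odd-indexed and even-indexed terms follow separate rules.
Subsequence A: 216, 343, 512, 729 — perfect cubes starting at 6³.
Subsequence B: 62, 61, ?, 59 — arithmetic, step −1.
So the missing entry in subsequence B is 60.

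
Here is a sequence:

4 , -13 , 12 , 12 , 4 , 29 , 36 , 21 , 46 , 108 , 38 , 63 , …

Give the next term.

324

Taking every 3rd term gives 3 separate tracks.
Track A is 4, 12, 36, 108, which is geometric with ratio 3.
Track B is -13, 4, 21, 38, which is linear: a_n = -30 + 17·n.
Track C is 12, 29, 46, 63, which is adding 17 each time.
Position 13 → track A, term 5 = 324.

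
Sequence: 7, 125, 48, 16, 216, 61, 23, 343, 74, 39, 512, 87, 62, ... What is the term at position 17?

1000

Taking every 3rd term gives 3 separate tracks.
Track A is 7, 16, 23, 39, 62, which is each term equals the sum of the previous two.
Track B is 125, 216, 343, 512, which is perfect cubes starting at 5³.
Track C is 48, 61, 74, 87, which is arithmetic with common difference +13.
The 17th slot belongs to track B; its 6th term is 1000.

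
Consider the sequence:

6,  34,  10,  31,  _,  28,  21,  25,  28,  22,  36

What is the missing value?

The terms cycle through 2 interleaved subsequences.
Track A: 6, 10, ?, 21, 28, 36 (triangular numbers starting at T_3).
Track B: 34, 31, 28, 25, 22 (arithmetic, step −3).
So the missing entry in track A is 15.

15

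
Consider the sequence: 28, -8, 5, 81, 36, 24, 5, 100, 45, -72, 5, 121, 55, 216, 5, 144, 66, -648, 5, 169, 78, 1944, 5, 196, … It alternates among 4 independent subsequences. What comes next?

Taking every 4th term gives 4 separate tracks.
Track A = 28, 36, 45, 55, 66, 78: triangular numbers starting at T_7.
Track B = -8, 24, -72, 216, -648, 1944: a geometric progression (common ratio -3).
Track C = 5, 5, 5, 5, 5, 5: constant 5.
Track D = 81, 100, 121, 144, 169, 196: the squares 9², 10², 11², ….
Position 25 → track A, term 7 = 91.

91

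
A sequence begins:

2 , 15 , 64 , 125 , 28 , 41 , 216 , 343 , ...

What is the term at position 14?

93

The slot pattern repeats as AABB (period 4), so there are 2 interleaved tracks.
Track A = 2, 15, 28, 41: adding 13 each time.
Track B = 64, 125, 216, 343: consecutive cubes n³ from n = 4.
Position 14 falls in track A as its term 8, giving 93.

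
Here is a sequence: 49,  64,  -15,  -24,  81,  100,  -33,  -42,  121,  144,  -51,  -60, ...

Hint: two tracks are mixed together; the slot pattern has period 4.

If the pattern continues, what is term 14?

196

The slot pattern repeats as AABB (period 4), so there are 2 interleaved tracks.
Subsequence A: 49, 64, 81, 100, 121, 144. Perfect squares starting at 7².
Subsequence B: -15, -24, -33, -42, -51, -60. Subtracting 9 each time.
The 14th slot belongs to subsequence A; its 8th term is 196.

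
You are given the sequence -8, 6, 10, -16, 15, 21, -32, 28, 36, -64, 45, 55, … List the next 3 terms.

-128, 66, 78

Reading positions in blocks of 3 reveals the pattern ABB — 2 tracks woven together.
Track A: -8, -16, -32, -64. Multiplying by 2 each time.
Track B: 6, 10, 15, 21, 28, 36, 45, 55. Triangular numbers n(n+1)/2 for n = 3, 4, ….
Position 13 → track A, term 5 = -128.
Term 14 comes from track B (its 9th entry): 66.
Position 15 → track B, term 10 = 78.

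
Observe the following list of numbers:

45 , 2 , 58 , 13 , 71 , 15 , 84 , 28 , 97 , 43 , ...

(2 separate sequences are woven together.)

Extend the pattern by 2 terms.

110, 71

Positions 1, 3, 5, … form one subsequence and positions 2, 4, 6, … form another.
Subsequence A is 45, 58, 71, 84, 97, which is arithmetic with common difference +13.
Subsequence B is 2, 13, 15, 28, 43, which is Fibonacci-style (each term is the sum of the two before it).
Position 11 → subsequence A, term 6 = 110.
The 12th slot belongs to subsequence B; its 6th term is 71.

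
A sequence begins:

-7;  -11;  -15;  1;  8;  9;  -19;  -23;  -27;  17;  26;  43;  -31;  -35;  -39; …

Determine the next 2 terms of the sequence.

69, 112

Positions follow the repeating pattern AAABBB; grouping by letter gives 2 tracks.
Stream A: -7, -11, -15, -19, -23, -27, -31, -35, -39 — arithmetic, step −4.
Stream B: 1, 8, 9, 17, 26, 43 — a Fibonacci-like recurrence a_n = a_{n-1} + a_{n-2}.
Term 16 comes from stream B (its 7th entry): 69.
Position 17 → stream B, term 8 = 112.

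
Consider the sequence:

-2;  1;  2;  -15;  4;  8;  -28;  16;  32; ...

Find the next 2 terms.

-41, 64

The slot pattern repeats as ABB (period 3), so there are 2 interleaved tracks.
Track A: -2, -15, -28 — linear: a_n = 11 − 13·n.
Track B: 1, 2, 4, 8, 16, 32 — successive powers of 2.
Position 10 falls in track A as its term 4, giving -41.
Term 11 comes from track B (its 7th entry): 64.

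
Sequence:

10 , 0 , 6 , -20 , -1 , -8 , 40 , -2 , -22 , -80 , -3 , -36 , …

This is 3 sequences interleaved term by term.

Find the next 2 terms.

160, -4

Taking every 3rd term gives 3 separate tracks.
Stream A: 10, -20, 40, -80. Geometric, ×-2 each step.
Stream B: 0, -1, -2, -3. Subtracting 1 each time.
Stream C: 6, -8, -22, -36. Arithmetic, step −14.
Position 13 → stream A, term 5 = 160.
Term 14 comes from stream B (its 5th entry): -4.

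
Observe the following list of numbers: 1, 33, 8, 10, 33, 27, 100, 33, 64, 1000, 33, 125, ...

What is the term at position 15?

Read the sequence 3 terms at a time; column i is its own pattern.
Track A = 1, 10, 100, 1000: powers 10^0, 10^1, 10^2, ….
Track B = 33, 33, 33, 33: constant 33.
Track C = 8, 27, 64, 125: the cubes 2³, 3³, 4³, ….
Position 15 → track C, term 5 = 216.

216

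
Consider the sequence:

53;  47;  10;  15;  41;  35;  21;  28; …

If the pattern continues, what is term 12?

45

The slot pattern repeats as AABB (period 4), so there are 2 interleaved tracks.
Track A: 53, 47, 41, 35 (arithmetic, step −6).
Track B: 10, 15, 21, 28 (triangular numbers n(n+1)/2 for n = 4, 5, …).
Position 12 → track B, term 6 = 45.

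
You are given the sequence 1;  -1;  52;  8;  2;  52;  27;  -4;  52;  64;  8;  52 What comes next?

125

Taking every 3rd term gives 3 separate tracks.
Track A: 1, 8, 27, 64 (consecutive cubes n³ from n = 1).
Track B: -1, 2, -4, 8 (a geometric progression (common ratio -2)).
Track C: 52, 52, 52, 52 (always 52).
The 13th slot belongs to track A; its 5th term is 125.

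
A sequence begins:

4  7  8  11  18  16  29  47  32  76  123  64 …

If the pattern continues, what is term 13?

Positions follow the repeating pattern AAB; grouping by letter gives 2 tracks.
Track A: 4, 7, 11, 18, 29, 47, 76, 123 — each term equals the sum of the previous two.
Track B: 8, 16, 32, 64 — powers of 2.
Position 13 → track A, term 9 = 199.

199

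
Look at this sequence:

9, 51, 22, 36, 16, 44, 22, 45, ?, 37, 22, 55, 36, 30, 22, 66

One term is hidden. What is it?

25

Split by position mod 4 into 4 tracks.
Track A = 9, 16, ?, 36: consecutive squares n² from n = 3.
Track B = 51, 44, 37, 30: linear: a_n = 58 − 7·n.
Track C = 22, 22, 22, 22: always 22.
Track D = 36, 45, 55, 66: triangular numbers starting at T_8.
Track A's pattern makes the blank 25.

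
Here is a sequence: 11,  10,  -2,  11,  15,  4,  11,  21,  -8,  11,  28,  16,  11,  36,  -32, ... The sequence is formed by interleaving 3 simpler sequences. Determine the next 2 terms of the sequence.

Read the sequence 3 terms at a time; column i is its own pattern.
Subsequence A is 11, 11, 11, 11, 11, which is the constant sequence 11.
Subsequence B is 10, 15, 21, 28, 36, which is triangular numbers n(n+1)/2 for n = 4, 5, ….
Subsequence C is -2, 4, -8, 16, -32, which is a geometric progression (common ratio -2).
Term 16 comes from subsequence A (its 6th entry): 11.
Term 17 comes from subsequence B (its 6th entry): 45.

11, 45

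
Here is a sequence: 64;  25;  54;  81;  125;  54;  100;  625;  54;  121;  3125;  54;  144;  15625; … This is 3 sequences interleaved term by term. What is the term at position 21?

54

Taking every 3rd term gives 3 separate tracks.
Stream A: 64, 81, 100, 121, 144 — perfect squares starting at 8².
Stream B: 25, 125, 625, 3125, 15625 — successive powers of 5.
Stream C: 54, 54, 54, 54 — always 54.
Term 21 comes from stream C (its 7th entry): 54.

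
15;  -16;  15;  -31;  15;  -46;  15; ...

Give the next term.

-61

Odd-indexed and even-indexed terms follow separate rules.
Stream A is 15, 15, 15, 15, which is always 15.
Stream B is -16, -31, -46, which is arithmetic with common difference −15.
Position 8 → stream B, term 4 = -61.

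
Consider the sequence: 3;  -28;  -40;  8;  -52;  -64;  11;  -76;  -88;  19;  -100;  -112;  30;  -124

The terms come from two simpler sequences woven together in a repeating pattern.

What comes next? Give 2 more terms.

-136, 49

Positions follow the repeating pattern ABB; grouping by letter gives 2 tracks.
Track A = 3, 8, 11, 19, 30: each term equals the sum of the previous two.
Track B = -28, -40, -52, -64, -76, -88, -100, -112, -124: arithmetic with common difference −12.
Position 15 → track B, term 10 = -136.
The 16th slot belongs to track A; its 6th term is 49.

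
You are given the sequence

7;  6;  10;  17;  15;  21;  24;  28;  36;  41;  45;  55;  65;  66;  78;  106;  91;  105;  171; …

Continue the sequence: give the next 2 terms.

120, 136

Positions follow the repeating pattern ABB; grouping by letter gives 2 tracks.
Subsequence A is 7, 17, 24, 41, 65, 106, 171, which is Fibonacci-style (each term is the sum of the two before it).
Subsequence B is 6, 10, 15, 21, 28, 36, 45, 55, 66, 78, 91, 105, which is the triangular numbers T_3, T_4, ….
Term 20 comes from subsequence B (its 13th entry): 120.
The 21st slot belongs to subsequence B; its 14th term is 136.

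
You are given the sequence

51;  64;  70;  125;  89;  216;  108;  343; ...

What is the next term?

127

The terms cycle through 2 interleaved subsequences.
Track A: 51, 70, 89, 108 — adding 19 each time.
Track B: 64, 125, 216, 343 — perfect cubes starting at 4³.
The 9th slot belongs to track A; its 5th term is 127.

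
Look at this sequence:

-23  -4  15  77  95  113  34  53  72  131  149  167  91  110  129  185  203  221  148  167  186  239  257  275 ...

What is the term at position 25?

205

Positions follow the repeating pattern AAABBB; grouping by letter gives 2 tracks.
Track A: -23, -4, 15, 34, 53, 72, 91, 110, 129, 148, 167, 186. Adding 19 each time.
Track B: 77, 95, 113, 131, 149, 167, 185, 203, 221, 239, 257, 275. Arithmetic with common difference +18.
Term 25 comes from track A (its 13th entry): 205.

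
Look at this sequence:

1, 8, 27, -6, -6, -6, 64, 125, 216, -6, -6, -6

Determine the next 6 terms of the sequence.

343, 512, 729, -6, -6, -6

Positions follow the repeating pattern AAABBB; grouping by letter gives 2 tracks.
Track A: 1, 8, 27, 64, 125, 216 (the cubes 1³, 2³, 3³, …).
Track B: -6, -6, -6, -6, -6, -6 (constant -6).
Term 13 comes from track A (its 7th entry): 343.
The 14th slot belongs to track A; its 8th term is 512.
The 15th slot belongs to track A; its 9th term is 729.
Position 16 falls in track B as its term 7, giving -6.
Position 17 → track B, term 8 = -6.
Position 18 falls in track B as its term 9, giving -6.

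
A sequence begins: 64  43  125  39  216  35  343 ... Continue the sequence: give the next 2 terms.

31, 512

Split by position mod 2 into 2 tracks.
Track A: 64, 125, 216, 343 — the cubes 4³, 5³, 6³, ….
Track B: 43, 39, 35 — linear: a_n = 47 − 4·n.
Position 8 falls in track B as its term 4, giving 31.
Position 9 → track A, term 5 = 512.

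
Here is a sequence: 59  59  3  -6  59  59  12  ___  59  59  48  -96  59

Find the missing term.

-24

Positions follow the repeating pattern AABB; grouping by letter gives 2 tracks.
Track A: 59, 59, 59, 59, 59, 59, 59 (always 59).
Track B: 3, -6, 12, ?, 48, -96 (geometric with ratio -2).
So the missing entry in track B is -24.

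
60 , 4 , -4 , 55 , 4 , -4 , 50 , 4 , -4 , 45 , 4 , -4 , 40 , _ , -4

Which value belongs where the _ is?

Positions follow the repeating pattern ABB; grouping by letter gives 2 tracks.
Track A: 60, 55, 50, 45, 40 (arithmetic with common difference −5).
Track B: 4, -4, 4, -4, 4, -4, 4, -4, ?, -4 (oscillating between 4 and -4).
The gap is track B's term 9; the rule gives 4.

4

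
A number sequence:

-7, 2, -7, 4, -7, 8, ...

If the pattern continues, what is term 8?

16

The terms cycle through 2 interleaved subsequences.
Stream A is -7, -7, -7, which is always -7.
Stream B is 2, 4, 8, which is successive powers of 2.
Term 8 comes from stream B (its 4th entry): 16.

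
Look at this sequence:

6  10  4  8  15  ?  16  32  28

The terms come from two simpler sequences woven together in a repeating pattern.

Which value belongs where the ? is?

Reading positions in blocks of 4 reveals the pattern AABB — 2 tracks woven together.
Stream A is 6, 10, 15, ?, 28, which is the triangular numbers T_3, T_4, ….
Stream B is 4, 8, 16, 32, which is powers 2^2, 2^3, 2^4, ….
So the missing entry in stream A is 21.

21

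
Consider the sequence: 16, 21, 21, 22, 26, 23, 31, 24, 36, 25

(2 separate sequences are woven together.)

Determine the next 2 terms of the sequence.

41, 26

Taking every 2nd term gives 2 separate tracks.
Stream A: 16, 21, 26, 31, 36 (arithmetic with common difference +5).
Stream B: 21, 22, 23, 24, 25 (adding 1 each time).
The 11th slot belongs to stream A; its 6th term is 41.
Position 12 → stream B, term 6 = 26.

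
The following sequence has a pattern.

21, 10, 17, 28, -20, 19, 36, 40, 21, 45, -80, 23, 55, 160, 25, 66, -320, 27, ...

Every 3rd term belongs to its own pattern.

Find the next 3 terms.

Read the sequence 3 terms at a time; column i is its own pattern.
Track A: 21, 28, 36, 45, 55, 66 — the triangular numbers T_6, T_7, ….
Track B: 10, -20, 40, -80, 160, -320 — geometric with ratio -2.
Track C: 17, 19, 21, 23, 25, 27 — arithmetic with common difference +2.
Position 19 falls in track A as its term 7, giving 78.
Position 20 → track B, term 7 = 640.
Position 21 falls in track C as its term 7, giving 29.

78, 640, 29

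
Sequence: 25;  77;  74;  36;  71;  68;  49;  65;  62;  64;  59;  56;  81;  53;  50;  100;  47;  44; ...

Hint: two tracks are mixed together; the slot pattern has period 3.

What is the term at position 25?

Positions follow the repeating pattern ABB; grouping by letter gives 2 tracks.
Track A = 25, 36, 49, 64, 81, 100: consecutive squares n² from n = 5.
Track B = 77, 74, 71, 68, 65, 62, 59, 56, 53, 50, 47, 44: arithmetic, step −3.
The 25th slot belongs to track A; its 9th term is 169.

169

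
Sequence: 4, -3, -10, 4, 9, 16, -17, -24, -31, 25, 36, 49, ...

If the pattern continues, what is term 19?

Reading positions in blocks of 6 reveals the pattern AAABBB — 2 tracks woven together.
Track A: 4, -3, -10, -17, -24, -31. Arithmetic with common difference −7.
Track B: 4, 9, 16, 25, 36, 49. Consecutive squares n² from n = 2.
Position 19 falls in track A as its term 10, giving -59.

-59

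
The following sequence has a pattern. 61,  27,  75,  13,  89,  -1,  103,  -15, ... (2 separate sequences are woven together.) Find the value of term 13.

145

Odd-indexed and even-indexed terms follow separate rules.
Stream A: 61, 75, 89, 103. Arithmetic with common difference +14.
Stream B: 27, 13, -1, -15. Arithmetic with common difference −14.
Term 13 comes from stream A (its 7th entry): 145.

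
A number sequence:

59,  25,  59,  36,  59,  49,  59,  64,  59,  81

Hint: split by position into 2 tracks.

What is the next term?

Taking every 2nd term gives 2 separate tracks.
Stream A: 59, 59, 59, 59, 59 — always 59.
Stream B: 25, 36, 49, 64, 81 — the squares 5², 6², 7², ….
Position 11 falls in stream A as its term 6, giving 59.

59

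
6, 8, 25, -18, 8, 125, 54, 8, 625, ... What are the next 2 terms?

-162, 8

The terms cycle through 3 interleaved subsequences.
Subsequence A: 6, -18, 54 — multiplying by -3 each time.
Subsequence B: 8, 8, 8 — the constant sequence 8.
Subsequence C: 25, 125, 625 — successive powers of 5.
The 10th slot belongs to subsequence A; its 4th term is -162.
Position 11 → subsequence B, term 4 = 8.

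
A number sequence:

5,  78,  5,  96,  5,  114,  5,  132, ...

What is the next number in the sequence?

5

Taking every 2nd term gives 2 separate tracks.
Subsequence A: 5, 5, 5, 5 — the constant sequence 5.
Subsequence B: 78, 96, 114, 132 — arithmetic with common difference +18.
The 9th slot belongs to subsequence A; its 5th term is 5.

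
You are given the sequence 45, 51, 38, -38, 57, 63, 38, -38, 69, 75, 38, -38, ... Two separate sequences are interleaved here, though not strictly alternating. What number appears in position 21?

Positions follow the repeating pattern AABB; grouping by letter gives 2 tracks.
Stream A = 45, 51, 57, 63, 69, 75: arithmetic with common difference +6.
Stream B = 38, -38, 38, -38, 38, -38: oscillating between 38 and -38.
The 21st slot belongs to stream A; its 11th term is 105.

105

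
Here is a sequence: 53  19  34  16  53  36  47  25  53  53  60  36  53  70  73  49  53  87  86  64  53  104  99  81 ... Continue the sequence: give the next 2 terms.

53, 121

Split by position mod 4 into 4 tracks.
Track A: 53, 53, 53, 53, 53, 53 — always 53.
Track B: 19, 36, 53, 70, 87, 104 — adding 17 each time.
Track C: 34, 47, 60, 73, 86, 99 — adding 13 each time.
Track D: 16, 25, 36, 49, 64, 81 — the squares 4², 5², 6², ….
Position 25 → track A, term 7 = 53.
Position 26 falls in track B as its term 7, giving 121.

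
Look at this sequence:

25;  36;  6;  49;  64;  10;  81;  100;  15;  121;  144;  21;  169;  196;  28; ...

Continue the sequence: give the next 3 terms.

225, 256, 36

Reading positions in blocks of 3 reveals the pattern AAB — 2 tracks woven together.
Stream A: 25, 36, 49, 64, 81, 100, 121, 144, 169, 196 (perfect squares starting at 5²).
Stream B: 6, 10, 15, 21, 28 (triangular numbers n(n+1)/2 for n = 3, 4, …).
Term 16 comes from stream A (its 11th entry): 225.
Position 17 falls in stream A as its term 12, giving 256.
The 18th slot belongs to stream B; its 6th term is 36.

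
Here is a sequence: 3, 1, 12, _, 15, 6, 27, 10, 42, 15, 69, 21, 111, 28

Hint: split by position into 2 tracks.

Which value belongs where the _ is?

3

Taking every 2nd term gives 2 separate tracks.
Track A = 3, 12, 15, 27, 42, 69, 111: Fibonacci-style (each term is the sum of the two before it).
Track B = 1, ?, 6, 10, 15, 21, 28: the triangular numbers T_1, T_2, ….
Track B's pattern makes the blank 3.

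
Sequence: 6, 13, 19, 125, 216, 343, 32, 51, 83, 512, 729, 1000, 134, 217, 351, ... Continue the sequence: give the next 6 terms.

Positions follow the repeating pattern AAABBB; grouping by letter gives 2 tracks.
Track A: 6, 13, 19, 32, 51, 83, 134, 217, 351 — each term equals the sum of the previous two.
Track B: 125, 216, 343, 512, 729, 1000 — perfect cubes starting at 5³.
Position 16 falls in track B as its term 7, giving 1331.
Position 17 falls in track B as its term 8, giving 1728.
Term 18 comes from track B (its 9th entry): 2197.
The 19th slot belongs to track A; its 10th term is 568.
Position 20 falls in track A as its term 11, giving 919.
The 21st slot belongs to track A; its 12th term is 1487.

1331, 1728, 2197, 568, 919, 1487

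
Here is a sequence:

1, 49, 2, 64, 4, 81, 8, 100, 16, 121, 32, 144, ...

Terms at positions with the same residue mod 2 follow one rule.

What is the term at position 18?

Taking every 2nd term gives 2 separate tracks.
Track A: 1, 2, 4, 8, 16, 32. Powers 2^0, 2^1, 2^2, ….
Track B: 49, 64, 81, 100, 121, 144. Consecutive squares n² from n = 7.
Position 18 → track B, term 9 = 225.

225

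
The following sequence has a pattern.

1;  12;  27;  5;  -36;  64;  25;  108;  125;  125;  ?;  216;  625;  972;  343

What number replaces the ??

Taking every 3rd term gives 3 separate tracks.
Subsequence A: 1, 5, 25, 125, 625. Successive powers of 5.
Subsequence B: 12, -36, 108, ?, 972. A geometric progression (common ratio -3).
Subsequence C: 27, 64, 125, 216, 343. The cubes 3³, 4³, 5³, ….
Filling subsequence B at index 4 by its rule yields -324.

-324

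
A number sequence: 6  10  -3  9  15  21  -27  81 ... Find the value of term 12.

729

Positions follow the repeating pattern AABB; grouping by letter gives 2 tracks.
Subsequence A is 6, 10, 15, 21, which is the triangular numbers T_3, T_4, ….
Subsequence B is -3, 9, -27, 81, which is a geometric progression (common ratio -3).
Term 12 comes from subsequence B (its 6th entry): 729.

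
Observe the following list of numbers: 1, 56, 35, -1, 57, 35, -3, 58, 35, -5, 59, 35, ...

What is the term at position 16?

The terms cycle through 3 interleaved subsequences.
Track A: 1, -1, -3, -5. Linear: a_n = 3 − 2·n.
Track B: 56, 57, 58, 59. Linear: a_n = 55 + n.
Track C: 35, 35, 35, 35. Always 35.
The 16th slot belongs to track A; its 6th term is -9.

-9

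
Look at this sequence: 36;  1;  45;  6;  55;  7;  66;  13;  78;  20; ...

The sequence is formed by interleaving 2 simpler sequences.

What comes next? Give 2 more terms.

91, 33

Split by position mod 2 into 2 tracks.
Stream A: 36, 45, 55, 66, 78. Triangular numbers n(n+1)/2 for n = 8, 9, ….
Stream B: 1, 6, 7, 13, 20. A Fibonacci-like recurrence a_n = a_{n-1} + a_{n-2}.
Position 11 falls in stream A as its term 6, giving 91.
The 12th slot belongs to stream B; its 6th term is 33.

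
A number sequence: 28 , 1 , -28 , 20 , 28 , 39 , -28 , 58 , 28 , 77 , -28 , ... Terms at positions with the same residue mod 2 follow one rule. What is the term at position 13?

28

The terms cycle through 2 interleaved subsequences.
Track A: 28, -28, 28, -28, 28, -28 (oscillating between 28 and -28).
Track B: 1, 20, 39, 58, 77 (adding 19 each time).
Position 13 → track A, term 7 = 28.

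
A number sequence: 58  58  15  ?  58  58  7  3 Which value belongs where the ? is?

11

Positions follow the repeating pattern AABB; grouping by letter gives 2 tracks.
Track A is 58, 58, 58, 58, which is the constant sequence 58.
Track B is 15, ?, 7, 3, which is linear: a_n = 19 − 4·n.
Track B's pattern makes the blank 11.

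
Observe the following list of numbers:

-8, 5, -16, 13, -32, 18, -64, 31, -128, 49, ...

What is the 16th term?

209

Positions 1, 3, 5, … form one subsequence and positions 2, 4, 6, … form another.
Track A: -8, -16, -32, -64, -128. Geometric with ratio 2.
Track B: 5, 13, 18, 31, 49. A Fibonacci-like recurrence a_n = a_{n-1} + a_{n-2}.
Term 16 comes from track B (its 8th entry): 209.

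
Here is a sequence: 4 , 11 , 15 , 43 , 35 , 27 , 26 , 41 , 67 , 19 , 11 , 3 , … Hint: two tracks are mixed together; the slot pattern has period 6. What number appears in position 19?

458

The slot pattern repeats as AAABBB (period 6), so there are 2 interleaved tracks.
Stream A: 4, 11, 15, 26, 41, 67 — each term equals the sum of the previous two.
Stream B: 43, 35, 27, 19, 11, 3 — arithmetic with common difference −8.
Term 19 comes from stream A (its 10th entry): 458.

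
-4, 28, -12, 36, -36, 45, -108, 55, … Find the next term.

The terms cycle through 2 interleaved subsequences.
Stream A: -4, -12, -36, -108 — a geometric progression (common ratio 3).
Stream B: 28, 36, 45, 55 — triangular numbers starting at T_7.
Term 9 comes from stream A (its 5th entry): -324.

-324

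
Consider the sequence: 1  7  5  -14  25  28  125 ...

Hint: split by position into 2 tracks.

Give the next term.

-56

Odd-indexed and even-indexed terms follow separate rules.
Track A: 1, 5, 25, 125. Powers of 5.
Track B: 7, -14, 28. Geometric, ×-2 each step.
Position 8 falls in track B as its term 4, giving -56.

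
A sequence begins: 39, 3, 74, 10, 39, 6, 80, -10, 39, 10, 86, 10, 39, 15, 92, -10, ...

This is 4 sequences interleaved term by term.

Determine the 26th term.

36

Split by position mod 4: positions 1, 5, 9, … form one track, and each other residue class forms its own.
Stream A: 39, 39, 39, 39 (the constant sequence 39).
Stream B: 3, 6, 10, 15 (triangular numbers n(n+1)/2 for n = 2, 3, …).
Stream C: 74, 80, 86, 92 (arithmetic, step +6).
Stream D: 10, -10, 10, -10 (oscillating between 10 and -10).
Position 26 → stream B, term 7 = 36.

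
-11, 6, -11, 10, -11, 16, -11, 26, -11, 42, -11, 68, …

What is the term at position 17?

Split by position mod 2 into 2 tracks.
Track A: -11, -11, -11, -11, -11, -11. Constant -11.
Track B: 6, 10, 16, 26, 42, 68. Fibonacci-style (each term is the sum of the two before it).
The 17th slot belongs to track A; its 9th term is -11.

-11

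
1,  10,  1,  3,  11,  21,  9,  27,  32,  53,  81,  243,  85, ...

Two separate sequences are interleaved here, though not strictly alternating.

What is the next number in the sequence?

The slot pattern repeats as AABB (period 4), so there are 2 interleaved tracks.
Stream A: 1, 10, 11, 21, 32, 53, 85 — each term equals the sum of the previous two.
Stream B: 1, 3, 9, 27, 81, 243 — powers of 3.
The 14th slot belongs to stream A; its 8th term is 138.

138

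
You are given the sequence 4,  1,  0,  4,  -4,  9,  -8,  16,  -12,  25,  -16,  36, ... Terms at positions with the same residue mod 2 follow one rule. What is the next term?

-20

Taking every 2nd term gives 2 separate tracks.
Track A: 4, 0, -4, -8, -12, -16. Arithmetic with common difference −4.
Track B: 1, 4, 9, 16, 25, 36. Perfect squares starting at 1².
Term 13 comes from track A (its 7th entry): -20.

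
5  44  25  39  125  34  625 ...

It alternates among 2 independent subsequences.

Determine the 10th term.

24

Positions 1, 3, 5, … form one subsequence and positions 2, 4, 6, … form another.
Track A: 5, 25, 125, 625 — successive powers of 5.
Track B: 44, 39, 34 — subtracting 5 each time.
Position 10 → track B, term 5 = 24.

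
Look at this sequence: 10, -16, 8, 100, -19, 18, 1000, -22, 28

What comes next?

10000

Split by position mod 3 into 3 tracks.
Subsequence A: 10, 100, 1000 (successive powers of 10).
Subsequence B: -16, -19, -22 (arithmetic, step −3).
Subsequence C: 8, 18, 28 (arithmetic with common difference +10).
The 10th slot belongs to subsequence A; its 4th term is 10000.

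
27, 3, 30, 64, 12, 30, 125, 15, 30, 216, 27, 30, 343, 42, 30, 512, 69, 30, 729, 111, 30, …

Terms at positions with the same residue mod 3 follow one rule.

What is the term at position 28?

The terms cycle through 3 interleaved subsequences.
Track A is 27, 64, 125, 216, 343, 512, 729, which is perfect cubes starting at 3³.
Track B is 3, 12, 15, 27, 42, 69, 111, which is Fibonacci-style (each term is the sum of the two before it).
Track C is 30, 30, 30, 30, 30, 30, 30, which is the constant sequence 30.
The 28th slot belongs to track A; its 10th term is 1728.

1728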